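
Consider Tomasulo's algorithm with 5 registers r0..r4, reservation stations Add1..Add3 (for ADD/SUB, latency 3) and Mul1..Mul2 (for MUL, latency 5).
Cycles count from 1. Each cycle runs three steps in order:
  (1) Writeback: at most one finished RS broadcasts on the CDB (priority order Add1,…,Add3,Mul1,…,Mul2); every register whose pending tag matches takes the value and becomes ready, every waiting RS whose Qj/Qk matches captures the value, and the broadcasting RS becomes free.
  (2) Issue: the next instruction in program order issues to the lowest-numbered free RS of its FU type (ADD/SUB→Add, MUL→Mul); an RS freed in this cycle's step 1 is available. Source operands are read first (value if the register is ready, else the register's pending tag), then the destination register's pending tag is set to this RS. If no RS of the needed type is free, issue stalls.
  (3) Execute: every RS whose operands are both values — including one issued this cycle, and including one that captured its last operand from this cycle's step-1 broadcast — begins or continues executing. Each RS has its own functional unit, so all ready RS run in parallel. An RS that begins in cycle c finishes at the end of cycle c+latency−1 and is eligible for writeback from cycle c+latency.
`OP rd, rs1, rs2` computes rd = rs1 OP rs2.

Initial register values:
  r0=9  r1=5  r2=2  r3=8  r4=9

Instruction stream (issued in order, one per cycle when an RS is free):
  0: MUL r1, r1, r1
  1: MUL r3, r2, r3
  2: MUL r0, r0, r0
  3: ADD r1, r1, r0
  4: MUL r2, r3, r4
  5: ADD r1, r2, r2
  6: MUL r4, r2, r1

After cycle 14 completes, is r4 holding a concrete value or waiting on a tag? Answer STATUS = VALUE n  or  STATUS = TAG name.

cycle 1: issue MUL r1<-Mul1 // r0:9,r1:Mul1,r2:2,r3:8,r4:9
cycle 2: issue MUL r3<-Mul2 // r0:9,r1:Mul1,r2:2,r3:Mul2,r4:9
cycle 3: stall // r0:9,r1:Mul1,r2:2,r3:Mul2,r4:9
cycle 4: stall // r0:9,r1:Mul1,r2:2,r3:Mul2,r4:9
cycle 5: stall // r0:9,r1:Mul1,r2:2,r3:Mul2,r4:9
cycle 6: CDB Mul1=25; issue MUL r0<-Mul1 // r0:Mul1,r1:25,r2:2,r3:Mul2,r4:9
cycle 7: CDB Mul2=16; issue ADD r1<-Add1 // r0:Mul1,r1:Add1,r2:2,r3:16,r4:9
cycle 8: issue MUL r2<-Mul2 // r0:Mul1,r1:Add1,r2:Mul2,r3:16,r4:9
cycle 9: issue ADD r1<-Add2 // r0:Mul1,r1:Add2,r2:Mul2,r3:16,r4:9
cycle 10: stall // r0:Mul1,r1:Add2,r2:Mul2,r3:16,r4:9
cycle 11: CDB Mul1=81; issue MUL r4<-Mul1 // r0:81,r1:Add2,r2:Mul2,r3:16,r4:Mul1
cycle 12: - // r0:81,r1:Add2,r2:Mul2,r3:16,r4:Mul1
cycle 13: CDB Mul2=144 // r0:81,r1:Add2,r2:144,r3:16,r4:Mul1
cycle 14: CDB Add1=106 // r0:81,r1:Add2,r2:144,r3:16,r4:Mul1

STATUS = TAG Mul1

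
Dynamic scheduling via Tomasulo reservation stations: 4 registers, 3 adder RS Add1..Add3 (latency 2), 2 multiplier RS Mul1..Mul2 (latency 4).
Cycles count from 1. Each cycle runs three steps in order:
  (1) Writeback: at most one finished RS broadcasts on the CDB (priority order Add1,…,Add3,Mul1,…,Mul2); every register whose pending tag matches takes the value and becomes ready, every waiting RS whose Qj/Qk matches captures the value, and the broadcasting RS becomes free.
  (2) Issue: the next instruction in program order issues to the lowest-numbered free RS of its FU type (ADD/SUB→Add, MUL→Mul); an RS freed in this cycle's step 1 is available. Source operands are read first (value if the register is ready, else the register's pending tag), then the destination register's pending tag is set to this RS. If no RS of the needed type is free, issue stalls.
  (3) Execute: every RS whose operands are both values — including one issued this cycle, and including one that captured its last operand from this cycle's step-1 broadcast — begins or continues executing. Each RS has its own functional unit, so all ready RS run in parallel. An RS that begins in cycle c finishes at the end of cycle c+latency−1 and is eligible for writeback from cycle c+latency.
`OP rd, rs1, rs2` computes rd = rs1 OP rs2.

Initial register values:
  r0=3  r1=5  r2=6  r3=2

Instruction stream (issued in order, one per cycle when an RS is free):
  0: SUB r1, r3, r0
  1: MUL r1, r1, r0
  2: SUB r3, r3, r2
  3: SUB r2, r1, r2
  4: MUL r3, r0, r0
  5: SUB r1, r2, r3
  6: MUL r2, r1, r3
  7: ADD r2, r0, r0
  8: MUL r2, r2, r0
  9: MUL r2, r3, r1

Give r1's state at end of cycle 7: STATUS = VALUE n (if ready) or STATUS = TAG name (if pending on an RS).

c1: issue SUB r1<-Add1 | r0:3,r1:Add1,r2:6,r3:2
c2: issue MUL r1<-Mul1 | r0:3,r1:Mul1,r2:6,r3:2
c3: CDB Add1=-1; issue SUB r3<-Add1 | r0:3,r1:Mul1,r2:6,r3:Add1
c4: issue SUB r2<-Add2 | r0:3,r1:Mul1,r2:Add2,r3:Add1
c5: CDB Add1=-4; issue MUL r3<-Mul2 | r0:3,r1:Mul1,r2:Add2,r3:Mul2
c6: issue SUB r1<-Add1 | r0:3,r1:Add1,r2:Add2,r3:Mul2
c7: CDB Mul1=-3; issue MUL r2<-Mul1 | r0:3,r1:Add1,r2:Mul1,r3:Mul2

STATUS = TAG Add1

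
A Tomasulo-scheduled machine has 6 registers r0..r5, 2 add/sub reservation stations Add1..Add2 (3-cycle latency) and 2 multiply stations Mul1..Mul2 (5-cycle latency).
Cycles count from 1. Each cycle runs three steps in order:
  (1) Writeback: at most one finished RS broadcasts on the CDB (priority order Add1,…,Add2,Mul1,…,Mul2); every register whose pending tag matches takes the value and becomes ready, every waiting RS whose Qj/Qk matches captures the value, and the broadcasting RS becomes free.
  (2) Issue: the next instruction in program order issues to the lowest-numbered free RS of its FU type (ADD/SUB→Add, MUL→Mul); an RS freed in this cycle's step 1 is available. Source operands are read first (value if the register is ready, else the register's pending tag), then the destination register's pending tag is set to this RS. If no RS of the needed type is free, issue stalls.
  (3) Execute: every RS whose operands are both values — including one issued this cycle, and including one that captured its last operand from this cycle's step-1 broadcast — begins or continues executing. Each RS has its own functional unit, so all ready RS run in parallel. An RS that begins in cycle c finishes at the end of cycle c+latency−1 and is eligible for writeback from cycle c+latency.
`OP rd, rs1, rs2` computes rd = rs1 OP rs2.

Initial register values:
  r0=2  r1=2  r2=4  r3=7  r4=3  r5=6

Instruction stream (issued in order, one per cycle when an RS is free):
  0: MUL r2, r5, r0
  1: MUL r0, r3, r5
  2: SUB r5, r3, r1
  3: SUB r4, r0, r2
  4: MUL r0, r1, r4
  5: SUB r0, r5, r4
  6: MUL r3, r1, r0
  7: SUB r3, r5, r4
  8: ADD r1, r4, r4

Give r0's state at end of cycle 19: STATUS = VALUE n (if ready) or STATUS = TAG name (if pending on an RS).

cycle 1: issue MUL r2<-Mul1 // r0:2,r1:2,r2:Mul1,r3:7,r4:3,r5:6
cycle 2: issue MUL r0<-Mul2 // r0:Mul2,r1:2,r2:Mul1,r3:7,r4:3,r5:6
cycle 3: issue SUB r5<-Add1 // r0:Mul2,r1:2,r2:Mul1,r3:7,r4:3,r5:Add1
cycle 4: issue SUB r4<-Add2 // r0:Mul2,r1:2,r2:Mul1,r3:7,r4:Add2,r5:Add1
cycle 5: stall // r0:Mul2,r1:2,r2:Mul1,r3:7,r4:Add2,r5:Add1
cycle 6: CDB Add1=5; stall // r0:Mul2,r1:2,r2:Mul1,r3:7,r4:Add2,r5:5
cycle 7: CDB Mul1=12; issue MUL r0<-Mul1 // r0:Mul1,r1:2,r2:12,r3:7,r4:Add2,r5:5
cycle 8: CDB Mul2=42; issue SUB r0<-Add1 // r0:Add1,r1:2,r2:12,r3:7,r4:Add2,r5:5
cycle 9: issue MUL r3<-Mul2 // r0:Add1,r1:2,r2:12,r3:Mul2,r4:Add2,r5:5
cycle 10: stall // r0:Add1,r1:2,r2:12,r3:Mul2,r4:Add2,r5:5
cycle 11: CDB Add2=30; issue SUB r3<-Add2 // r0:Add1,r1:2,r2:12,r3:Add2,r4:30,r5:5
cycle 12: stall // r0:Add1,r1:2,r2:12,r3:Add2,r4:30,r5:5
cycle 13: stall // r0:Add1,r1:2,r2:12,r3:Add2,r4:30,r5:5
cycle 14: CDB Add1=-25; issue ADD r1<-Add1 // r0:-25,r1:Add1,r2:12,r3:Add2,r4:30,r5:5
cycle 15: CDB Add2=-25 // r0:-25,r1:Add1,r2:12,r3:-25,r4:30,r5:5
cycle 16: CDB Mul1=60 // r0:-25,r1:Add1,r2:12,r3:-25,r4:30,r5:5
cycle 17: CDB Add1=60 // r0:-25,r1:60,r2:12,r3:-25,r4:30,r5:5
cycle 18: - // r0:-25,r1:60,r2:12,r3:-25,r4:30,r5:5
cycle 19: CDB Mul2=-50 // r0:-25,r1:60,r2:12,r3:-25,r4:30,r5:5

STATUS = VALUE -25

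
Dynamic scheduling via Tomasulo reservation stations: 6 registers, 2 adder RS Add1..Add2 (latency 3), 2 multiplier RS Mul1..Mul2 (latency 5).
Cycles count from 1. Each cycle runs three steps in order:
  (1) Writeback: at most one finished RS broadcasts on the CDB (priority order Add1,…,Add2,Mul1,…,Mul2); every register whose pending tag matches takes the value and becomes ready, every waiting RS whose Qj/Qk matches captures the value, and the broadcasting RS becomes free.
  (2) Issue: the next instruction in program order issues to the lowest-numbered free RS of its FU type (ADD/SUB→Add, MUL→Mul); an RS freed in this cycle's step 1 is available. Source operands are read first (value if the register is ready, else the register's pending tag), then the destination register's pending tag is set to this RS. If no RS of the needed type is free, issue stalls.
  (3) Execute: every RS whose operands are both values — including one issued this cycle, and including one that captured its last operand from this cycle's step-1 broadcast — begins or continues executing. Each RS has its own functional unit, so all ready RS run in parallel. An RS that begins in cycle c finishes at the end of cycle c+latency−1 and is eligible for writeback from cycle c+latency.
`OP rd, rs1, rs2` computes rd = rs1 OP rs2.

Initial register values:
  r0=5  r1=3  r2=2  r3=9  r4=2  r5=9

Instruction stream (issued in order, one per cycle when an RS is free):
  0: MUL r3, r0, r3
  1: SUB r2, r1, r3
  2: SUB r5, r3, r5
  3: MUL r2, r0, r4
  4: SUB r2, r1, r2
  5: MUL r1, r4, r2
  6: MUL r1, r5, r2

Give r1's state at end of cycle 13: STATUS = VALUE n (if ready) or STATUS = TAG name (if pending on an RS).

STATUS = TAG Mul2

cycle 1: issue MUL r3<-Mul1 // r0:5,r1:3,r2:2,r3:Mul1,r4:2,r5:9
cycle 2: issue SUB r2<-Add1 // r0:5,r1:3,r2:Add1,r3:Mul1,r4:2,r5:9
cycle 3: issue SUB r5<-Add2 // r0:5,r1:3,r2:Add1,r3:Mul1,r4:2,r5:Add2
cycle 4: issue MUL r2<-Mul2 // r0:5,r1:3,r2:Mul2,r3:Mul1,r4:2,r5:Add2
cycle 5: stall // r0:5,r1:3,r2:Mul2,r3:Mul1,r4:2,r5:Add2
cycle 6: CDB Mul1=45; stall // r0:5,r1:3,r2:Mul2,r3:45,r4:2,r5:Add2
cycle 7: stall // r0:5,r1:3,r2:Mul2,r3:45,r4:2,r5:Add2
cycle 8: stall // r0:5,r1:3,r2:Mul2,r3:45,r4:2,r5:Add2
cycle 9: CDB Add1=-42; issue SUB r2<-Add1 // r0:5,r1:3,r2:Add1,r3:45,r4:2,r5:Add2
cycle 10: CDB Add2=36; issue MUL r1<-Mul1 // r0:5,r1:Mul1,r2:Add1,r3:45,r4:2,r5:36
cycle 11: CDB Mul2=10; issue MUL r1<-Mul2 // r0:5,r1:Mul2,r2:Add1,r3:45,r4:2,r5:36
cycle 12: - // r0:5,r1:Mul2,r2:Add1,r3:45,r4:2,r5:36
cycle 13: - // r0:5,r1:Mul2,r2:Add1,r3:45,r4:2,r5:36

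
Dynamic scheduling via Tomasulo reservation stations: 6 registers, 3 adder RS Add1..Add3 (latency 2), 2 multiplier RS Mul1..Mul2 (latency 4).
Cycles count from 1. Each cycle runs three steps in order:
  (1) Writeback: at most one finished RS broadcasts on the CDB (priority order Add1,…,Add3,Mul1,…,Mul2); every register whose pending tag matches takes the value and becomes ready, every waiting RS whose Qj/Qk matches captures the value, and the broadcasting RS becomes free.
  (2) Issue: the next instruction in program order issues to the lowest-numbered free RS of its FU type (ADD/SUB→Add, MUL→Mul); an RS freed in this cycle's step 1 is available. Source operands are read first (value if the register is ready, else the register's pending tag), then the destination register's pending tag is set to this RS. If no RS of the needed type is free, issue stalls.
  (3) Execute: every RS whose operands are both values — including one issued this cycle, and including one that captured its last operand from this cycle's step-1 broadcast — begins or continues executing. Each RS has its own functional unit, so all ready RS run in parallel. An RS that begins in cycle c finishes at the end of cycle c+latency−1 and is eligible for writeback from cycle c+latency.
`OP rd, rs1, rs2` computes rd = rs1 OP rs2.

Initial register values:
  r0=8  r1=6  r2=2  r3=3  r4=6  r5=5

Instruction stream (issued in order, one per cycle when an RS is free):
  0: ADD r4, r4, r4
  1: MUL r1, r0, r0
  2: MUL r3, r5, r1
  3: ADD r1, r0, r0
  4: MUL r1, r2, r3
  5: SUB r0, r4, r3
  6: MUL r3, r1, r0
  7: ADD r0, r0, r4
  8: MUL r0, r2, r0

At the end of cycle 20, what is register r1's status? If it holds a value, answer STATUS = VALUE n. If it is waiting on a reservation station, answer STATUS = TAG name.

c1: issue ADD r4<-Add1 | r0:8,r1:6,r2:2,r3:3,r4:Add1,r5:5
c2: issue MUL r1<-Mul1 | r0:8,r1:Mul1,r2:2,r3:3,r4:Add1,r5:5
c3: CDB Add1=12; issue MUL r3<-Mul2 | r0:8,r1:Mul1,r2:2,r3:Mul2,r4:12,r5:5
c4: issue ADD r1<-Add1 | r0:8,r1:Add1,r2:2,r3:Mul2,r4:12,r5:5
c5: stall | r0:8,r1:Add1,r2:2,r3:Mul2,r4:12,r5:5
c6: CDB Add1=16; stall | r0:8,r1:16,r2:2,r3:Mul2,r4:12,r5:5
c7: CDB Mul1=64; issue MUL r1<-Mul1 | r0:8,r1:Mul1,r2:2,r3:Mul2,r4:12,r5:5
c8: issue SUB r0<-Add1 | r0:Add1,r1:Mul1,r2:2,r3:Mul2,r4:12,r5:5
c9: stall | r0:Add1,r1:Mul1,r2:2,r3:Mul2,r4:12,r5:5
c10: stall | r0:Add1,r1:Mul1,r2:2,r3:Mul2,r4:12,r5:5
c11: CDB Mul2=320; issue MUL r3<-Mul2 | r0:Add1,r1:Mul1,r2:2,r3:Mul2,r4:12,r5:5
c12: issue ADD r0<-Add2 | r0:Add2,r1:Mul1,r2:2,r3:Mul2,r4:12,r5:5
c13: CDB Add1=-308; stall | r0:Add2,r1:Mul1,r2:2,r3:Mul2,r4:12,r5:5
c14: stall | r0:Add2,r1:Mul1,r2:2,r3:Mul2,r4:12,r5:5
c15: CDB Add2=-296; stall | r0:-296,r1:Mul1,r2:2,r3:Mul2,r4:12,r5:5
c16: CDB Mul1=640; issue MUL r0<-Mul1 | r0:Mul1,r1:640,r2:2,r3:Mul2,r4:12,r5:5
c17: - | r0:Mul1,r1:640,r2:2,r3:Mul2,r4:12,r5:5
c18: - | r0:Mul1,r1:640,r2:2,r3:Mul2,r4:12,r5:5
c19: - | r0:Mul1,r1:640,r2:2,r3:Mul2,r4:12,r5:5
c20: CDB Mul1=-592 | r0:-592,r1:640,r2:2,r3:Mul2,r4:12,r5:5

STATUS = VALUE 640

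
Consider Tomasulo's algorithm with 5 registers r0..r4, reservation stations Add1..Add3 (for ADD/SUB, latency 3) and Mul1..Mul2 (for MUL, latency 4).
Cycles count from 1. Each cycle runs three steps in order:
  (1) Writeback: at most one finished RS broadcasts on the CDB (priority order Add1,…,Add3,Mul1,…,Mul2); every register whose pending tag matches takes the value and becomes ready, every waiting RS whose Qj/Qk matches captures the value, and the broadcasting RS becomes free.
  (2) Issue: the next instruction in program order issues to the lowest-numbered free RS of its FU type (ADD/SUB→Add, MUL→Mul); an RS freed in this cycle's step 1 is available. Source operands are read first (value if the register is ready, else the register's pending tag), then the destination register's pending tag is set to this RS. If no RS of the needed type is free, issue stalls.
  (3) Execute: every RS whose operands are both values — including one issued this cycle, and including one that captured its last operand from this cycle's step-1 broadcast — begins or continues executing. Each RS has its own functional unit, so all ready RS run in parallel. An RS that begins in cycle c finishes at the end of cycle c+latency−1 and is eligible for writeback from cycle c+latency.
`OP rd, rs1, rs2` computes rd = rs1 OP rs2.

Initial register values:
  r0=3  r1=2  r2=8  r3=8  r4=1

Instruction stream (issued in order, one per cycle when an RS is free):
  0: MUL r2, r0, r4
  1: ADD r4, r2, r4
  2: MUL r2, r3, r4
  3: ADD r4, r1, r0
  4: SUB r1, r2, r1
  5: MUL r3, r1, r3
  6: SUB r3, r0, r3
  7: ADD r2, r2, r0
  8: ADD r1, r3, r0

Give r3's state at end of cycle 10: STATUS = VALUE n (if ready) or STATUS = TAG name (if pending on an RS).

cycle 1: issue MUL r2<-Mul1 // r0:3,r1:2,r2:Mul1,r3:8,r4:1
cycle 2: issue ADD r4<-Add1 // r0:3,r1:2,r2:Mul1,r3:8,r4:Add1
cycle 3: issue MUL r2<-Mul2 // r0:3,r1:2,r2:Mul2,r3:8,r4:Add1
cycle 4: issue ADD r4<-Add2 // r0:3,r1:2,r2:Mul2,r3:8,r4:Add2
cycle 5: CDB Mul1=3; issue SUB r1<-Add3 // r0:3,r1:Add3,r2:Mul2,r3:8,r4:Add2
cycle 6: issue MUL r3<-Mul1 // r0:3,r1:Add3,r2:Mul2,r3:Mul1,r4:Add2
cycle 7: CDB Add2=5; issue SUB r3<-Add2 // r0:3,r1:Add3,r2:Mul2,r3:Add2,r4:5
cycle 8: CDB Add1=4; issue ADD r2<-Add1 // r0:3,r1:Add3,r2:Add1,r3:Add2,r4:5
cycle 9: stall // r0:3,r1:Add3,r2:Add1,r3:Add2,r4:5
cycle 10: stall // r0:3,r1:Add3,r2:Add1,r3:Add2,r4:5

STATUS = TAG Add2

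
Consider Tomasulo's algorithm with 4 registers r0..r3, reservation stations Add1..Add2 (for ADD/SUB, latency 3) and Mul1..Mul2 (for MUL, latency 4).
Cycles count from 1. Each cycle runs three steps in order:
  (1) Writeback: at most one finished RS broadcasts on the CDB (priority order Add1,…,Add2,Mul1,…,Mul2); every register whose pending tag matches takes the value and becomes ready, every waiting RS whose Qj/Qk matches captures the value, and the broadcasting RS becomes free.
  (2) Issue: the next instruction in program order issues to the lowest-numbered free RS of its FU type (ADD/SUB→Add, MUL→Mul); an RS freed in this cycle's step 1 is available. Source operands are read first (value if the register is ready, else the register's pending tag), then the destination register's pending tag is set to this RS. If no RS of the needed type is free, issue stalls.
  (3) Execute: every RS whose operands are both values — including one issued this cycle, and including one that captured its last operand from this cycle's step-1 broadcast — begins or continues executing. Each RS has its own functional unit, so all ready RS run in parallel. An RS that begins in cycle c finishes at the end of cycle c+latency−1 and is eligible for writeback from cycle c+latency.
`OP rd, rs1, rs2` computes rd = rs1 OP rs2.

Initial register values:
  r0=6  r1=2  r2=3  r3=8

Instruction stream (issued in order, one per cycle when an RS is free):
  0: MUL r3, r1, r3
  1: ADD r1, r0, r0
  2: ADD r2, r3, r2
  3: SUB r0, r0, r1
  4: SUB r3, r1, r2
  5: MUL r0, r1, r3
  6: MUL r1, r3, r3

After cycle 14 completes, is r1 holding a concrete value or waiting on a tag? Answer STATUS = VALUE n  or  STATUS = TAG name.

  c1: issue MUL r3<-Mul1  regs: r0:6,r1:2,r2:3,r3:Mul1
  c2: issue ADD r1<-Add1  regs: r0:6,r1:Add1,r2:3,r3:Mul1
  c3: issue ADD r2<-Add2  regs: r0:6,r1:Add1,r2:Add2,r3:Mul1
  c4: stall  regs: r0:6,r1:Add1,r2:Add2,r3:Mul1
  c5: CDB Add1=12; issue SUB r0<-Add1  regs: r0:Add1,r1:12,r2:Add2,r3:Mul1
  c6: CDB Mul1=16; stall  regs: r0:Add1,r1:12,r2:Add2,r3:16
  c7: stall  regs: r0:Add1,r1:12,r2:Add2,r3:16
  c8: CDB Add1=-6; issue SUB r3<-Add1  regs: r0:-6,r1:12,r2:Add2,r3:Add1
  c9: CDB Add2=19; issue MUL r0<-Mul1  regs: r0:Mul1,r1:12,r2:19,r3:Add1
  c10: issue MUL r1<-Mul2  regs: r0:Mul1,r1:Mul2,r2:19,r3:Add1
  c11: -  regs: r0:Mul1,r1:Mul2,r2:19,r3:Add1
  c12: CDB Add1=-7  regs: r0:Mul1,r1:Mul2,r2:19,r3:-7
  c13: -  regs: r0:Mul1,r1:Mul2,r2:19,r3:-7
  c14: -  regs: r0:Mul1,r1:Mul2,r2:19,r3:-7

STATUS = TAG Mul2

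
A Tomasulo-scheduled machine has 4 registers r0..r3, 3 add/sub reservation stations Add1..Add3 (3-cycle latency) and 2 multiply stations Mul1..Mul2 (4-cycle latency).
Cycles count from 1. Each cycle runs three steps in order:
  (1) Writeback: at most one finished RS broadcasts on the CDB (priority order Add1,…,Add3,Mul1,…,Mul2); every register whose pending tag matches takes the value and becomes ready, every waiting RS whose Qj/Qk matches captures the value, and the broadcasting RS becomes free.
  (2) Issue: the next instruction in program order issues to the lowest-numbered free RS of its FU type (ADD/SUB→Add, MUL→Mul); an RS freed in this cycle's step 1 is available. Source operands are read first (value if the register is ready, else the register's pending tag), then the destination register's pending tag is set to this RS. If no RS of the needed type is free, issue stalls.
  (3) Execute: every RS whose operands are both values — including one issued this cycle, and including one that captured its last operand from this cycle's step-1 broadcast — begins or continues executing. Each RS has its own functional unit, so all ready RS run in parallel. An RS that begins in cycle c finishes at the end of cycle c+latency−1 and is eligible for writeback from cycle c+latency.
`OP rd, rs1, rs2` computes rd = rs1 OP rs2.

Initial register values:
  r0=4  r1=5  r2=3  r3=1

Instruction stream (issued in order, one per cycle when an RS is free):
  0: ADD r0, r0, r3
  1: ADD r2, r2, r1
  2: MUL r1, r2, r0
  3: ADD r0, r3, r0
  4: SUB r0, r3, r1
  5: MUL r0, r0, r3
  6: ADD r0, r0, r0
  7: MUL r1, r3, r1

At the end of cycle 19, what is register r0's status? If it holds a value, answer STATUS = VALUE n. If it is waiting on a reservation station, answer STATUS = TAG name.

c1: issue ADD r0<-Add1 | r0:Add1,r1:5,r2:3,r3:1
c2: issue ADD r2<-Add2 | r0:Add1,r1:5,r2:Add2,r3:1
c3: issue MUL r1<-Mul1 | r0:Add1,r1:Mul1,r2:Add2,r3:1
c4: CDB Add1=5; issue ADD r0<-Add1 | r0:Add1,r1:Mul1,r2:Add2,r3:1
c5: CDB Add2=8; issue SUB r0<-Add2 | r0:Add2,r1:Mul1,r2:8,r3:1
c6: issue MUL r0<-Mul2 | r0:Mul2,r1:Mul1,r2:8,r3:1
c7: CDB Add1=6; issue ADD r0<-Add1 | r0:Add1,r1:Mul1,r2:8,r3:1
c8: stall | r0:Add1,r1:Mul1,r2:8,r3:1
c9: CDB Mul1=40; issue MUL r1<-Mul1 | r0:Add1,r1:Mul1,r2:8,r3:1
c10: - | r0:Add1,r1:Mul1,r2:8,r3:1
c11: - | r0:Add1,r1:Mul1,r2:8,r3:1
c12: CDB Add2=-39 | r0:Add1,r1:Mul1,r2:8,r3:1
c13: CDB Mul1=40 | r0:Add1,r1:40,r2:8,r3:1
c14: - | r0:Add1,r1:40,r2:8,r3:1
c15: - | r0:Add1,r1:40,r2:8,r3:1
c16: CDB Mul2=-39 | r0:Add1,r1:40,r2:8,r3:1
c17: - | r0:Add1,r1:40,r2:8,r3:1
c18: - | r0:Add1,r1:40,r2:8,r3:1
c19: CDB Add1=-78 | r0:-78,r1:40,r2:8,r3:1

STATUS = VALUE -78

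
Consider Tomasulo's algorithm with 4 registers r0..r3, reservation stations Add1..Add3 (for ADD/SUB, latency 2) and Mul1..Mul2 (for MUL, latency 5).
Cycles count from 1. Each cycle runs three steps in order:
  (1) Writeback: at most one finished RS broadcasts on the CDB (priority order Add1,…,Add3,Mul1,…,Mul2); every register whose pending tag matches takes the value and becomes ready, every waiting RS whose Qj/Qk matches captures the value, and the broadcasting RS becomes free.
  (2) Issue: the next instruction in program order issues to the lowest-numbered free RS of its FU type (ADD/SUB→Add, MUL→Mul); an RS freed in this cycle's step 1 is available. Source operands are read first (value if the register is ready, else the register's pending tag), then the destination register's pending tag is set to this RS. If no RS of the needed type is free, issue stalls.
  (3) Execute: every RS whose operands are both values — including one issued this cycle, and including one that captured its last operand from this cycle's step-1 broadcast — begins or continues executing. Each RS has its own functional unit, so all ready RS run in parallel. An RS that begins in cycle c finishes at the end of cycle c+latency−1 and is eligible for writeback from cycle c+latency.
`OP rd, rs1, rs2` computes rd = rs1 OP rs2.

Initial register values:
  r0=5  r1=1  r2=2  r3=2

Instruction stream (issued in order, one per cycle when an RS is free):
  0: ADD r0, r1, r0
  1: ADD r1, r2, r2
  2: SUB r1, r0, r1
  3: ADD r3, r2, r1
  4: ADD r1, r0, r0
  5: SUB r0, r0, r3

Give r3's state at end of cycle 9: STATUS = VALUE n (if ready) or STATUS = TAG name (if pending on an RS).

STATUS = VALUE 4

c1: issue ADD r0<-Add1 | r0:Add1,r1:1,r2:2,r3:2
c2: issue ADD r1<-Add2 | r0:Add1,r1:Add2,r2:2,r3:2
c3: CDB Add1=6; issue SUB r1<-Add1 | r0:6,r1:Add1,r2:2,r3:2
c4: CDB Add2=4; issue ADD r3<-Add2 | r0:6,r1:Add1,r2:2,r3:Add2
c5: issue ADD r1<-Add3 | r0:6,r1:Add3,r2:2,r3:Add2
c6: CDB Add1=2; issue SUB r0<-Add1 | r0:Add1,r1:Add3,r2:2,r3:Add2
c7: CDB Add3=12 | r0:Add1,r1:12,r2:2,r3:Add2
c8: CDB Add2=4 | r0:Add1,r1:12,r2:2,r3:4
c9: - | r0:Add1,r1:12,r2:2,r3:4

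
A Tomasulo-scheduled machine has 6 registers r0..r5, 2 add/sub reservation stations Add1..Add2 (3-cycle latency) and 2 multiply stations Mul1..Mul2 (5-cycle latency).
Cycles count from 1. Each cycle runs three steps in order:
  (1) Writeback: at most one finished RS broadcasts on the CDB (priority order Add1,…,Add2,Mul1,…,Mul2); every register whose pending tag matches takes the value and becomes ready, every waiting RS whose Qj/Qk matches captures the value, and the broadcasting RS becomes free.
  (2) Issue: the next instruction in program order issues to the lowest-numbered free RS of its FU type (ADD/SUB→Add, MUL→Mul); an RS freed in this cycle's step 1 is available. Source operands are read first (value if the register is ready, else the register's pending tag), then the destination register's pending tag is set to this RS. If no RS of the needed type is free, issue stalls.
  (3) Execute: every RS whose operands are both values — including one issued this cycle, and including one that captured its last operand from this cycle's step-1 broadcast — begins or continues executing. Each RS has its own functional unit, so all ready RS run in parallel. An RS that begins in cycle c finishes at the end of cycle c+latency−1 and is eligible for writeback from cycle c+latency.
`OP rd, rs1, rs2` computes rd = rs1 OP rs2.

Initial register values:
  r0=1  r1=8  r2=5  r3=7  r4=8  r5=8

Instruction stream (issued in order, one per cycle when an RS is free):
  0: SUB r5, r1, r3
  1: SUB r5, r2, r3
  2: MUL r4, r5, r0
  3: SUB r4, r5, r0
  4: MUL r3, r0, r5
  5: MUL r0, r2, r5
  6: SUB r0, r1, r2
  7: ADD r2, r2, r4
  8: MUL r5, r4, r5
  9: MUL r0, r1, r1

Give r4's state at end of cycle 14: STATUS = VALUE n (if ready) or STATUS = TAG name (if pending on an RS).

  c1: issue SUB r5<-Add1  regs: r0:1,r1:8,r2:5,r3:7,r4:8,r5:Add1
  c2: issue SUB r5<-Add2  regs: r0:1,r1:8,r2:5,r3:7,r4:8,r5:Add2
  c3: issue MUL r4<-Mul1  regs: r0:1,r1:8,r2:5,r3:7,r4:Mul1,r5:Add2
  c4: CDB Add1=1; issue SUB r4<-Add1  regs: r0:1,r1:8,r2:5,r3:7,r4:Add1,r5:Add2
  c5: CDB Add2=-2; issue MUL r3<-Mul2  regs: r0:1,r1:8,r2:5,r3:Mul2,r4:Add1,r5:-2
  c6: stall  regs: r0:1,r1:8,r2:5,r3:Mul2,r4:Add1,r5:-2
  c7: stall  regs: r0:1,r1:8,r2:5,r3:Mul2,r4:Add1,r5:-2
  c8: CDB Add1=-3; stall  regs: r0:1,r1:8,r2:5,r3:Mul2,r4:-3,r5:-2
  c9: stall  regs: r0:1,r1:8,r2:5,r3:Mul2,r4:-3,r5:-2
  c10: CDB Mul1=-2; issue MUL r0<-Mul1  regs: r0:Mul1,r1:8,r2:5,r3:Mul2,r4:-3,r5:-2
  c11: CDB Mul2=-2; issue SUB r0<-Add1  regs: r0:Add1,r1:8,r2:5,r3:-2,r4:-3,r5:-2
  c12: issue ADD r2<-Add2  regs: r0:Add1,r1:8,r2:Add2,r3:-2,r4:-3,r5:-2
  c13: issue MUL r5<-Mul2  regs: r0:Add1,r1:8,r2:Add2,r3:-2,r4:-3,r5:Mul2
  c14: CDB Add1=3; stall  regs: r0:3,r1:8,r2:Add2,r3:-2,r4:-3,r5:Mul2

STATUS = VALUE -3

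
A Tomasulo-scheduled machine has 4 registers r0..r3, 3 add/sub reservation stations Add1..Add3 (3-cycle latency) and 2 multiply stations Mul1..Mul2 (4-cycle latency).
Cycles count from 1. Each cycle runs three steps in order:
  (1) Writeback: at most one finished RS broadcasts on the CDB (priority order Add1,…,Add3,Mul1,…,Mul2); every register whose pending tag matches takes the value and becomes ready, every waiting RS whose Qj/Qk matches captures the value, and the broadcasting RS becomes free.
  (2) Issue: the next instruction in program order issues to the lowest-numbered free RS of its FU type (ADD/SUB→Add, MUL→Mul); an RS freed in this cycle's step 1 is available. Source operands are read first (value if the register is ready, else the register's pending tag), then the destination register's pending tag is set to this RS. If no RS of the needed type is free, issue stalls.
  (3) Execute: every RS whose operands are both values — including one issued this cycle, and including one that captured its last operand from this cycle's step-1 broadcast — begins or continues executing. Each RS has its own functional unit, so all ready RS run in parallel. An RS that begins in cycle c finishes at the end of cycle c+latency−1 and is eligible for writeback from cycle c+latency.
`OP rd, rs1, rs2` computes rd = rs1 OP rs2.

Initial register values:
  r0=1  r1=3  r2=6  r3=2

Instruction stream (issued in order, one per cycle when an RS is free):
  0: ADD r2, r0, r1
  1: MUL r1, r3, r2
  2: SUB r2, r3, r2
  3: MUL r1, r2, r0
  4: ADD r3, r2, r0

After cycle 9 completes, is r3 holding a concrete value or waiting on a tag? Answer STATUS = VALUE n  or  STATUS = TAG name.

c1: issue ADD r2<-Add1 | r0:1,r1:3,r2:Add1,r3:2
c2: issue MUL r1<-Mul1 | r0:1,r1:Mul1,r2:Add1,r3:2
c3: issue SUB r2<-Add2 | r0:1,r1:Mul1,r2:Add2,r3:2
c4: CDB Add1=4; issue MUL r1<-Mul2 | r0:1,r1:Mul2,r2:Add2,r3:2
c5: issue ADD r3<-Add1 | r0:1,r1:Mul2,r2:Add2,r3:Add1
c6: - | r0:1,r1:Mul2,r2:Add2,r3:Add1
c7: CDB Add2=-2 | r0:1,r1:Mul2,r2:-2,r3:Add1
c8: CDB Mul1=8 | r0:1,r1:Mul2,r2:-2,r3:Add1
c9: - | r0:1,r1:Mul2,r2:-2,r3:Add1

STATUS = TAG Add1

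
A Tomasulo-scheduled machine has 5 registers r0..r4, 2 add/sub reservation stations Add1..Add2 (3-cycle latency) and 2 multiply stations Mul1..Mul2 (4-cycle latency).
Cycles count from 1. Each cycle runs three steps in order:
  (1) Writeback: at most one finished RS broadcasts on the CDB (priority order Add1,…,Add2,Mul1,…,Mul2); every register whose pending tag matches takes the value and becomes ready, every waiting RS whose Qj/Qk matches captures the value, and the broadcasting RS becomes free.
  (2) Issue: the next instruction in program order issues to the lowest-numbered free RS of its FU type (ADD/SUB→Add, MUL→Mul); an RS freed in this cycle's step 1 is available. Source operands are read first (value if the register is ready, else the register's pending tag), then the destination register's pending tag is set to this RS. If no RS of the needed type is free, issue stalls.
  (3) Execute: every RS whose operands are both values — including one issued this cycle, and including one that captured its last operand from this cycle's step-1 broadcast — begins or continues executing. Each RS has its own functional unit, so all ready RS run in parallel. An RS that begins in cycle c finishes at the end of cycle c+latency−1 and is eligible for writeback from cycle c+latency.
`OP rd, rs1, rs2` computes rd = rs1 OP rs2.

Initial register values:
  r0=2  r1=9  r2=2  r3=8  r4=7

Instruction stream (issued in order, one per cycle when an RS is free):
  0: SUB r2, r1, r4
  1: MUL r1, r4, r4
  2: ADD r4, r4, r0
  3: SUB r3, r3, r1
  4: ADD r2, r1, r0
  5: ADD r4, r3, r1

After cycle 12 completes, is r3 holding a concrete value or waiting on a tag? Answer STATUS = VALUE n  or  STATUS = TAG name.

STATUS = VALUE -41

  c1: issue SUB r2<-Add1  regs: r0:2,r1:9,r2:Add1,r3:8,r4:7
  c2: issue MUL r1<-Mul1  regs: r0:2,r1:Mul1,r2:Add1,r3:8,r4:7
  c3: issue ADD r4<-Add2  regs: r0:2,r1:Mul1,r2:Add1,r3:8,r4:Add2
  c4: CDB Add1=2; issue SUB r3<-Add1  regs: r0:2,r1:Mul1,r2:2,r3:Add1,r4:Add2
  c5: stall  regs: r0:2,r1:Mul1,r2:2,r3:Add1,r4:Add2
  c6: CDB Add2=9; issue ADD r2<-Add2  regs: r0:2,r1:Mul1,r2:Add2,r3:Add1,r4:9
  c7: CDB Mul1=49; stall  regs: r0:2,r1:49,r2:Add2,r3:Add1,r4:9
  c8: stall  regs: r0:2,r1:49,r2:Add2,r3:Add1,r4:9
  c9: stall  regs: r0:2,r1:49,r2:Add2,r3:Add1,r4:9
  c10: CDB Add1=-41; issue ADD r4<-Add1  regs: r0:2,r1:49,r2:Add2,r3:-41,r4:Add1
  c11: CDB Add2=51  regs: r0:2,r1:49,r2:51,r3:-41,r4:Add1
  c12: -  regs: r0:2,r1:49,r2:51,r3:-41,r4:Add1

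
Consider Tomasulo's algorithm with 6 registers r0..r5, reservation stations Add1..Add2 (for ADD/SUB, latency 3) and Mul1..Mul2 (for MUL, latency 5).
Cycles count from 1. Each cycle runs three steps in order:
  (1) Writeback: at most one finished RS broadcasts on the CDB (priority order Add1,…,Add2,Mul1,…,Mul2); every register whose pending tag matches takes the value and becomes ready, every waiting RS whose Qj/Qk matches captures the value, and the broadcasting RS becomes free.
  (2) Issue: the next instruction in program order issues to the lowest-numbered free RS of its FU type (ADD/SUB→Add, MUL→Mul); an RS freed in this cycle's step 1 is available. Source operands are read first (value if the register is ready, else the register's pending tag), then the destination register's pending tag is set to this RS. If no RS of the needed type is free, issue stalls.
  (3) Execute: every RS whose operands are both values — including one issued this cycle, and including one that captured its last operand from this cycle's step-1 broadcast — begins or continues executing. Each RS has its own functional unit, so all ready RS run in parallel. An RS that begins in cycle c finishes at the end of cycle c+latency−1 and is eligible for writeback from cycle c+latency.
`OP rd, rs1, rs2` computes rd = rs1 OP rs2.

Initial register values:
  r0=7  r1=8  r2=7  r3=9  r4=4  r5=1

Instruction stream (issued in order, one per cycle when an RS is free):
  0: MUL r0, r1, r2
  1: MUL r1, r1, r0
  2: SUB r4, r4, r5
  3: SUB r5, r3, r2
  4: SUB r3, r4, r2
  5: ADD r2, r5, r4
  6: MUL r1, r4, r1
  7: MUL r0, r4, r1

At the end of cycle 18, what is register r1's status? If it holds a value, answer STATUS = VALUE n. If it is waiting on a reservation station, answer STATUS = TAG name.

STATUS = VALUE 1344

c1: issue MUL r0<-Mul1 | r0:Mul1,r1:8,r2:7,r3:9,r4:4,r5:1
c2: issue MUL r1<-Mul2 | r0:Mul1,r1:Mul2,r2:7,r3:9,r4:4,r5:1
c3: issue SUB r4<-Add1 | r0:Mul1,r1:Mul2,r2:7,r3:9,r4:Add1,r5:1
c4: issue SUB r5<-Add2 | r0:Mul1,r1:Mul2,r2:7,r3:9,r4:Add1,r5:Add2
c5: stall | r0:Mul1,r1:Mul2,r2:7,r3:9,r4:Add1,r5:Add2
c6: CDB Add1=3; issue SUB r3<-Add1 | r0:Mul1,r1:Mul2,r2:7,r3:Add1,r4:3,r5:Add2
c7: CDB Add2=2; issue ADD r2<-Add2 | r0:Mul1,r1:Mul2,r2:Add2,r3:Add1,r4:3,r5:2
c8: CDB Mul1=56; issue MUL r1<-Mul1 | r0:56,r1:Mul1,r2:Add2,r3:Add1,r4:3,r5:2
c9: CDB Add1=-4; stall | r0:56,r1:Mul1,r2:Add2,r3:-4,r4:3,r5:2
c10: CDB Add2=5; stall | r0:56,r1:Mul1,r2:5,r3:-4,r4:3,r5:2
c11: stall | r0:56,r1:Mul1,r2:5,r3:-4,r4:3,r5:2
c12: stall | r0:56,r1:Mul1,r2:5,r3:-4,r4:3,r5:2
c13: CDB Mul2=448; issue MUL r0<-Mul2 | r0:Mul2,r1:Mul1,r2:5,r3:-4,r4:3,r5:2
c14: - | r0:Mul2,r1:Mul1,r2:5,r3:-4,r4:3,r5:2
c15: - | r0:Mul2,r1:Mul1,r2:5,r3:-4,r4:3,r5:2
c16: - | r0:Mul2,r1:Mul1,r2:5,r3:-4,r4:3,r5:2
c17: - | r0:Mul2,r1:Mul1,r2:5,r3:-4,r4:3,r5:2
c18: CDB Mul1=1344 | r0:Mul2,r1:1344,r2:5,r3:-4,r4:3,r5:2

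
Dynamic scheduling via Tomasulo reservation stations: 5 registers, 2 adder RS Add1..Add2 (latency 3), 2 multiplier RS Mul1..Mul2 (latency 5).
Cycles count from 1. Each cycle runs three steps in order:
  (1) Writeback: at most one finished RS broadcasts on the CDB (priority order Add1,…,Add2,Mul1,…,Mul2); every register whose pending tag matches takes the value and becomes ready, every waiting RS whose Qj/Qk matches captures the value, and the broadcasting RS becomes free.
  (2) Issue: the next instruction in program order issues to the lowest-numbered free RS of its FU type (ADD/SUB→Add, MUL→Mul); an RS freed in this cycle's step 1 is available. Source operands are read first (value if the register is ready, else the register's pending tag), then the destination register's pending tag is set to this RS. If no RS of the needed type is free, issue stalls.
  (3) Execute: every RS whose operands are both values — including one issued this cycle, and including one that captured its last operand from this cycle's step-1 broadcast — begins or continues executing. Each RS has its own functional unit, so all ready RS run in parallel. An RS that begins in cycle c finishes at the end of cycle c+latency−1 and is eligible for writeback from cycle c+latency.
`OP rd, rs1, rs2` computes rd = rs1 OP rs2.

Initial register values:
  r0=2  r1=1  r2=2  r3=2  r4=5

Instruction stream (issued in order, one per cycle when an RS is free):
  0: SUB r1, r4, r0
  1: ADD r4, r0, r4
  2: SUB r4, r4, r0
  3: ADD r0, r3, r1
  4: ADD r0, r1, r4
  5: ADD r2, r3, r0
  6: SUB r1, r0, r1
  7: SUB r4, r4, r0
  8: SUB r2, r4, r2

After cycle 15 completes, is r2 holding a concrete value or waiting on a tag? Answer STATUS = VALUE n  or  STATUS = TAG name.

  c1: issue SUB r1<-Add1  regs: r0:2,r1:Add1,r2:2,r3:2,r4:5
  c2: issue ADD r4<-Add2  regs: r0:2,r1:Add1,r2:2,r3:2,r4:Add2
  c3: stall  regs: r0:2,r1:Add1,r2:2,r3:2,r4:Add2
  c4: CDB Add1=3; issue SUB r4<-Add1  regs: r0:2,r1:3,r2:2,r3:2,r4:Add1
  c5: CDB Add2=7; issue ADD r0<-Add2  regs: r0:Add2,r1:3,r2:2,r3:2,r4:Add1
  c6: stall  regs: r0:Add2,r1:3,r2:2,r3:2,r4:Add1
  c7: stall  regs: r0:Add2,r1:3,r2:2,r3:2,r4:Add1
  c8: CDB Add1=5; issue ADD r0<-Add1  regs: r0:Add1,r1:3,r2:2,r3:2,r4:5
  c9: CDB Add2=5; issue ADD r2<-Add2  regs: r0:Add1,r1:3,r2:Add2,r3:2,r4:5
  c10: stall  regs: r0:Add1,r1:3,r2:Add2,r3:2,r4:5
  c11: CDB Add1=8; issue SUB r1<-Add1  regs: r0:8,r1:Add1,r2:Add2,r3:2,r4:5
  c12: stall  regs: r0:8,r1:Add1,r2:Add2,r3:2,r4:5
  c13: stall  regs: r0:8,r1:Add1,r2:Add2,r3:2,r4:5
  c14: CDB Add1=5; issue SUB r4<-Add1  regs: r0:8,r1:5,r2:Add2,r3:2,r4:Add1
  c15: CDB Add2=10; issue SUB r2<-Add2  regs: r0:8,r1:5,r2:Add2,r3:2,r4:Add1

STATUS = TAG Add2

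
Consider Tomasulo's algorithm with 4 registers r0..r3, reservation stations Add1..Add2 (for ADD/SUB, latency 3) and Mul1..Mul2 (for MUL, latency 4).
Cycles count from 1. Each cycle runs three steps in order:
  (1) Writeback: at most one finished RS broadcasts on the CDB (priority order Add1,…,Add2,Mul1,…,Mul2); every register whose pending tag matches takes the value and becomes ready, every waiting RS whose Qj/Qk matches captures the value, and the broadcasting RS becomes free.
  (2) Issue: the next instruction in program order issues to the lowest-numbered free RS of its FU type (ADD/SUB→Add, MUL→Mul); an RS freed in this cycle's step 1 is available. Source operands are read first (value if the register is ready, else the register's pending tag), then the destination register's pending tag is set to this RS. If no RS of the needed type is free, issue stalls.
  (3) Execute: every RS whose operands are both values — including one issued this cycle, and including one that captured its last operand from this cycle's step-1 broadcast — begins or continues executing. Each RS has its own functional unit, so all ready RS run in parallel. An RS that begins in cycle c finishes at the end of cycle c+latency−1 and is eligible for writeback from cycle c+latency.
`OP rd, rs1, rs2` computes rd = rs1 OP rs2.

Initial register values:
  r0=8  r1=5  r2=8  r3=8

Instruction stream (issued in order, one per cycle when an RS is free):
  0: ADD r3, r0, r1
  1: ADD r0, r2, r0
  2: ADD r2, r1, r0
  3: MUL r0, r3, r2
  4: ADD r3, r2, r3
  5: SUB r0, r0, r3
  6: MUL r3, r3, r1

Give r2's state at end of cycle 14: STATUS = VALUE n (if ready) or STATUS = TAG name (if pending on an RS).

cycle 1: issue ADD r3<-Add1 // r0:8,r1:5,r2:8,r3:Add1
cycle 2: issue ADD r0<-Add2 // r0:Add2,r1:5,r2:8,r3:Add1
cycle 3: stall // r0:Add2,r1:5,r2:8,r3:Add1
cycle 4: CDB Add1=13; issue ADD r2<-Add1 // r0:Add2,r1:5,r2:Add1,r3:13
cycle 5: CDB Add2=16; issue MUL r0<-Mul1 // r0:Mul1,r1:5,r2:Add1,r3:13
cycle 6: issue ADD r3<-Add2 // r0:Mul1,r1:5,r2:Add1,r3:Add2
cycle 7: stall // r0:Mul1,r1:5,r2:Add1,r3:Add2
cycle 8: CDB Add1=21; issue SUB r0<-Add1 // r0:Add1,r1:5,r2:21,r3:Add2
cycle 9: issue MUL r3<-Mul2 // r0:Add1,r1:5,r2:21,r3:Mul2
cycle 10: - // r0:Add1,r1:5,r2:21,r3:Mul2
cycle 11: CDB Add2=34 // r0:Add1,r1:5,r2:21,r3:Mul2
cycle 12: CDB Mul1=273 // r0:Add1,r1:5,r2:21,r3:Mul2
cycle 13: - // r0:Add1,r1:5,r2:21,r3:Mul2
cycle 14: - // r0:Add1,r1:5,r2:21,r3:Mul2

STATUS = VALUE 21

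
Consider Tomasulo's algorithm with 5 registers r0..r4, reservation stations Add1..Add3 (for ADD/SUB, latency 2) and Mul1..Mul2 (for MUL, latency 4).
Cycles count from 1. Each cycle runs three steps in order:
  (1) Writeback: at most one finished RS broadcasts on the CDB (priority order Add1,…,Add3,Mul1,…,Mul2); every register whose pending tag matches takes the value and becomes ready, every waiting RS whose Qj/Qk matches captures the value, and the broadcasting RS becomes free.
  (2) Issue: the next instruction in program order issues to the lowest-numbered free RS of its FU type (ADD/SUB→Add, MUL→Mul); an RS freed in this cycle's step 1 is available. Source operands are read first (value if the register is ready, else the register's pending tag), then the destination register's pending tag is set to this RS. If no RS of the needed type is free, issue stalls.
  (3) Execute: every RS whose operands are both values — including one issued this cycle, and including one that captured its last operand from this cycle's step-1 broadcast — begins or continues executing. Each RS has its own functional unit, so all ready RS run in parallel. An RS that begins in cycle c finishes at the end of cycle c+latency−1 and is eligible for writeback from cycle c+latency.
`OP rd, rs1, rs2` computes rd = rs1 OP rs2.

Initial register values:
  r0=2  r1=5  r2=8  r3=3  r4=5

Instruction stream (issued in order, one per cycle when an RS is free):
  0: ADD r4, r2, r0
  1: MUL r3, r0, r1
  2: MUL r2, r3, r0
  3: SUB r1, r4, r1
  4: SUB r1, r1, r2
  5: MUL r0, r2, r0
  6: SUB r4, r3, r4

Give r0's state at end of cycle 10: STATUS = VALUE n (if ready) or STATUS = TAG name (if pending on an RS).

  c1: issue ADD r4<-Add1  regs: r0:2,r1:5,r2:8,r3:3,r4:Add1
  c2: issue MUL r3<-Mul1  regs: r0:2,r1:5,r2:8,r3:Mul1,r4:Add1
  c3: CDB Add1=10; issue MUL r2<-Mul2  regs: r0:2,r1:5,r2:Mul2,r3:Mul1,r4:10
  c4: issue SUB r1<-Add1  regs: r0:2,r1:Add1,r2:Mul2,r3:Mul1,r4:10
  c5: issue SUB r1<-Add2  regs: r0:2,r1:Add2,r2:Mul2,r3:Mul1,r4:10
  c6: CDB Add1=5; stall  regs: r0:2,r1:Add2,r2:Mul2,r3:Mul1,r4:10
  c7: CDB Mul1=10; issue MUL r0<-Mul1  regs: r0:Mul1,r1:Add2,r2:Mul2,r3:10,r4:10
  c8: issue SUB r4<-Add1  regs: r0:Mul1,r1:Add2,r2:Mul2,r3:10,r4:Add1
  c9: -  regs: r0:Mul1,r1:Add2,r2:Mul2,r3:10,r4:Add1
  c10: CDB Add1=0  regs: r0:Mul1,r1:Add2,r2:Mul2,r3:10,r4:0

STATUS = TAG Mul1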